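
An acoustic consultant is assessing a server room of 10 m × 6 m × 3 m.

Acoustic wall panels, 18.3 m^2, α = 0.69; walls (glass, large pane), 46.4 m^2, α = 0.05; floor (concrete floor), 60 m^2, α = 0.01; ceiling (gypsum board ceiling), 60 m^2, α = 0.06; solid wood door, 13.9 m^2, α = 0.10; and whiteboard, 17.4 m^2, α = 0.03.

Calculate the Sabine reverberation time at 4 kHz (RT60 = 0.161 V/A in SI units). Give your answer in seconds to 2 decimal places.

Equivalent absorption area: A = 18.3*0.69 + 46.4*0.05 + 60*0.01 + 60*0.06 + 13.9*0.10 + 17.4*0.03 = 21.059 m^2.
Room volume: 180 m³.
T = 0.161 V/A = 0.161·180/21.059 = 1.38 s.

1.38 s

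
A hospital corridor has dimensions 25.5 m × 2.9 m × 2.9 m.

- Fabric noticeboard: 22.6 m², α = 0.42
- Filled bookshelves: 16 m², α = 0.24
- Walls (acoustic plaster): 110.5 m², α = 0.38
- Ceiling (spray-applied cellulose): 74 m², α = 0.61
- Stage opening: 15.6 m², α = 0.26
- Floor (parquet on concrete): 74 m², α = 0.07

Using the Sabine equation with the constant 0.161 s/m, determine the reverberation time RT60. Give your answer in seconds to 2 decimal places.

0.31 s

Total absorption A = 22.6*0.42 + 16*0.24 + 110.5*0.38 + 74*0.61 + 15.6*0.26 + 74*0.07
  = 9.492 + 3.840 + 41.990 + 45.140 + 4.056 + 5.180 = 109.698 m² sabins.
Volume V = 25.5 × 2.9 × 2.9 = 214.455 m³.
RT60 = 0.161 · V / A = 0.161 × 214.455 / 109.698 = 0.31 s.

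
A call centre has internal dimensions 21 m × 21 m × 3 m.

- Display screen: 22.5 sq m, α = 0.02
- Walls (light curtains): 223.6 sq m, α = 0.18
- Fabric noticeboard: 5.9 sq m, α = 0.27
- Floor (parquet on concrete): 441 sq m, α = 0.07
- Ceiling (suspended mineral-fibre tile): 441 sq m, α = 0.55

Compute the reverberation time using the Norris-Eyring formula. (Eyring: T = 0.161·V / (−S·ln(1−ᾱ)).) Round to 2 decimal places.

0.58 s

Total surface area S = 22.5 + 223.6 + 5.9 + 441 + 441 = 1134.0 sq m.
Σ(Sᵢαᵢ) = 22.5·0.02 + 223.6·0.18 + 5.9·0.27 + 441·0.07 + 441·0.55 = 315.711.
Mean coefficient ᾱ = A/S = 0.2784.
−S·ln(1−ᾱ) = −1134.0 × ln(1 − 0.2784) = 370.006.
V = 21 × 21 × 3 = 1323 m³.
RT60 = 0.161 × 1323 / 370.006 = 0.58 s.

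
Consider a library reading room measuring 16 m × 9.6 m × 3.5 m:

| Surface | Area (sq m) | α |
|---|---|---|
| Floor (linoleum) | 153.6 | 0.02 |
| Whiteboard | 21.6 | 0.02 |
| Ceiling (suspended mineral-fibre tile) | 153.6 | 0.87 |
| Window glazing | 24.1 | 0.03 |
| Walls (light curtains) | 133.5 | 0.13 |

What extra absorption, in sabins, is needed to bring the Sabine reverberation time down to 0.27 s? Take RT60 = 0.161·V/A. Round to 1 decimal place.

165.4 sabins

Total absorption A₁ = 153.6×0.02 + 21.6×0.02 + 153.6×0.87 + 24.1×0.03 + 133.5×0.13
  = 3.072 + 0.432 + 133.632 + 0.723 + 17.355 = 155.214 sq m sabins.
For T = 0.27 s, need A₂ = 0.161·V/T = 0.161·537.6/0.27 = 320.569 sabins.
Shortfall: 320.569 − 155.214 = 165.4 sabins.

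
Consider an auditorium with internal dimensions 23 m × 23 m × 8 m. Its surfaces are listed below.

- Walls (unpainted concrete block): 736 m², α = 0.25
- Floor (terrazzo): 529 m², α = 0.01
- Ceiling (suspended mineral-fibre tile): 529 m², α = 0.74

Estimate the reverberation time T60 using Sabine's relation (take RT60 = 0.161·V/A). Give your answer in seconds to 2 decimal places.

Summing Sᵢαᵢ: 184.000 + 5.290 + 391.460 → A = 580.750 sabins.
V = 23·23·8 = 4232 m³.
T = 0.161 V/A = 0.161·4232/580.750 = 1.17 s.

1.17 s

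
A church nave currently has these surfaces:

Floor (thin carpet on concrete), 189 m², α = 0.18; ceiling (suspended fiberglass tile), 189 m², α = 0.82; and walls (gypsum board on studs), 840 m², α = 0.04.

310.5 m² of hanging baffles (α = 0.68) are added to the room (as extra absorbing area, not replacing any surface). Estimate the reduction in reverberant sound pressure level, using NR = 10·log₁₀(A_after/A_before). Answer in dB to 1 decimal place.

Total absorption A_before = 189*0.18 + 189*0.82 + 840*0.04
  = 34.020 + 154.980 + 33.600 = 222.600 m² sabins.
Added absorption = 310.5 × 0.68 = 211.140 sabins.
New total A_after = 433.740 sabins.
NR = 10·log₁₀(433.740/222.600) = 2.9 dB.

2.9 dB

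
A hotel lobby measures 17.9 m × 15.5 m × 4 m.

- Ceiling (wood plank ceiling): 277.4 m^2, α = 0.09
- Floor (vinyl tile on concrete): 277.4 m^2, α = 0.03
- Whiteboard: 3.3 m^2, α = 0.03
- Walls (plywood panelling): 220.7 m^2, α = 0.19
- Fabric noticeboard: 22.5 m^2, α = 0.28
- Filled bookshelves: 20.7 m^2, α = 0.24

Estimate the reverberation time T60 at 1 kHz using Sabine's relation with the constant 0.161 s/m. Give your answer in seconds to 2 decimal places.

2.06 s

Summing Sᵢαᵢ: 24.966 + 8.322 + 0.099 + 41.933 + 6.300 + 4.968 → A = 86.588 sabins.
Room volume: 1109.8 m³.
RT60 = 0.161 · V / A = 0.161 × 1109.8 / 86.588 = 2.06 s.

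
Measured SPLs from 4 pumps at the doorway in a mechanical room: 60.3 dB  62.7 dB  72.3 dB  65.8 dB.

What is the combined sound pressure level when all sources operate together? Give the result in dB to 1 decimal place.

Converting to relative power and adding: 10^(60.3/10) + 10^(62.7/10) + 10^(72.3/10) + 10^(65.8/10) = 2.372e+07.
Combined level = 10 log₁₀(2.372e+07) = 73.8 dB.

73.8 dB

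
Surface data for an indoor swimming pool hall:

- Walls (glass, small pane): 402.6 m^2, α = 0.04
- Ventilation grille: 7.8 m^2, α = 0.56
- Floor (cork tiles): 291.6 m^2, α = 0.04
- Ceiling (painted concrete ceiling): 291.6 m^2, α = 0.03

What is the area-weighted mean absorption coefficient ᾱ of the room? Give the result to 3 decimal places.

0.041

S = Σ Sᵢ = 402.6 + 7.8 + 291.6 + 291.6 = 993.6 m^2.
Weighted sum Σ Sα = 40.884.
ᾱ = A/S = 0.041.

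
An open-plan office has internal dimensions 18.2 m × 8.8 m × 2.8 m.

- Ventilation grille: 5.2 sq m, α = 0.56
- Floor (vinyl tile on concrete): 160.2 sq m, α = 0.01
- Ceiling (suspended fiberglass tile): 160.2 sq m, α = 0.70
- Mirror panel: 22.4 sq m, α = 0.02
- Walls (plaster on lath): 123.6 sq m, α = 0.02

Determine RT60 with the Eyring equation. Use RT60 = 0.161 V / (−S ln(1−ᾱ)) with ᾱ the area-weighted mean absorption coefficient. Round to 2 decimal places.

0.52 seconds

S = Σ Sᵢ = 471.6 sq m.
Absorption A = 5.2×0.56 + 160.2×0.01 + 160.2×0.70 + 22.4×0.02 + 123.6×0.02 = 119.574 sabins.
ᾱ = 119.574 / 471.6 = 0.2535.
Eyring denominator: −S ln(1−ᾱ) = 137.877.
V = 18.2 × 8.8 × 2.8 = 448.448 m³.
T = 0.161·V/[−S·ln(1−ᾱ)] = 0.161·448.448/137.877 = 0.52 s.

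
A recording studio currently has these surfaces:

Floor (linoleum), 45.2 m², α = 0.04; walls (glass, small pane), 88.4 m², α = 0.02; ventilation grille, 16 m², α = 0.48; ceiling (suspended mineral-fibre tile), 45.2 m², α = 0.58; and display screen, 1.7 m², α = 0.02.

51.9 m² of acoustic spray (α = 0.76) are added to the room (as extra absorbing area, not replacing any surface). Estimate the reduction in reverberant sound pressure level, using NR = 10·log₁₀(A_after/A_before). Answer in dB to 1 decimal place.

3.1 dB

Equivalent absorption area: A_before = 45.2×0.04 + 88.4×0.02 + 16×0.48 + 45.2×0.58 + 1.7×0.02 = 37.506 m².
Added absorption = 51.9 × 0.76 = 39.444 sabins.
New total A_after = 76.950 sabins.
NR = 10·log₁₀(76.950/37.506) = 3.1 dB.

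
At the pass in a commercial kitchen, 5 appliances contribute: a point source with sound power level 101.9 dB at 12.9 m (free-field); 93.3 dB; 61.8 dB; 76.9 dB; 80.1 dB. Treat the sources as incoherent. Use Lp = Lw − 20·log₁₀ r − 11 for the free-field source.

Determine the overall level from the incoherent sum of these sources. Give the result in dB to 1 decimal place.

Source at 12.9 m: Lp = 101.9 − 20·log₁₀(12.9) − 11 = 68.7 dB.
Sum in the linear (power) domain: Σ 10^(Lᵢ/10) = 10^(68.7/10) + 10^(93.3/10) + 10^(61.8/10) + 10^(76.9/10) + 10^(80.1/10) = 2.298e+09.
Combined level = 10 log₁₀(2.298e+09) = 93.6 dB.

93.6 dB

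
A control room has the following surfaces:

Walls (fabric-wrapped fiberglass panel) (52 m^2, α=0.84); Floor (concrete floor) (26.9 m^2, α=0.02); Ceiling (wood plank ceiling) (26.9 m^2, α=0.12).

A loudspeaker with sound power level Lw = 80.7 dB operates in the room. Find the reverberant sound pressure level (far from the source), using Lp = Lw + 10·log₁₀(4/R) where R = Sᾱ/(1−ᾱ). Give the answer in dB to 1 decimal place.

67.4 dB

A = 47.446 sabins; S = 105.8 m^2.
ᾱ = 47.446/105.8 = 0.4484; R = Sᾱ/(1−ᾱ) = 47.446/(1−0.4484) = 86.015 m^2.
Lp = 80.7 + 10·log₁₀(4/86.015) = 80.7 + (-13.33) = 67.4 dB.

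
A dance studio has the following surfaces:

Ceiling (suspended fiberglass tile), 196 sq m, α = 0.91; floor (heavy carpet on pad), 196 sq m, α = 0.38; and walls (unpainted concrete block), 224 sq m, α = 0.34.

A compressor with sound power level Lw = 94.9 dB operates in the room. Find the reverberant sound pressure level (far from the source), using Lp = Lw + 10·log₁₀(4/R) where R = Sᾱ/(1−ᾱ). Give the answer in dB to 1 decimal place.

A = 329.000 sabins; S = 616.0 sq m.
ᾱ = 0.5341, so room constant R = A/(1−ᾱ) = 706.160 sq m.
Lp = Lw + 10 log₁₀(4/R) = 94.9 -22.47 = 72.4 dB.

72.4 dB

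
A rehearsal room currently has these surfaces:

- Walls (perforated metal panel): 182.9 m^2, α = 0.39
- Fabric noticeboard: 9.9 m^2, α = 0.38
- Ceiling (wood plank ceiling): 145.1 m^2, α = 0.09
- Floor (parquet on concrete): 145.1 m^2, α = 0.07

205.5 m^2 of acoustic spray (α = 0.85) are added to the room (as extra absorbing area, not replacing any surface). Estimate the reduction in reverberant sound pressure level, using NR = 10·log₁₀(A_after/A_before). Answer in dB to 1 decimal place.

Total absorption A_before = 182.9·0.39 + 9.9·0.38 + 145.1·0.09 + 145.1·0.07
  = 71.331 + 3.762 + 13.059 + 10.157 = 98.309 m^2 sabins.
Added absorption = 205.5 × 0.85 = 174.675 sabins.
A_after = 98.309 + 174.675 = 272.984 sabins.
NR = 10·log₁₀(272.984/98.309) = 4.4 dB.

4.4 dB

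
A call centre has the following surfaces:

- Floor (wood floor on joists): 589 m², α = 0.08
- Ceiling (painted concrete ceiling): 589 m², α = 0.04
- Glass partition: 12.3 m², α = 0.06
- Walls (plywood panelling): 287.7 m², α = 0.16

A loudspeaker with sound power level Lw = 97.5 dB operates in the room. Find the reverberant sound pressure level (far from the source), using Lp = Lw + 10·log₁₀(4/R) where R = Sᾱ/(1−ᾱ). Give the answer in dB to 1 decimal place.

82.5 dB

A = 117.450 sabins; S = 1478.0 m².
ᾱ = 117.450/1478.0 = 0.0795; R = Sᾱ/(1−ᾱ) = 117.450/(1−0.0795) = 127.594 m².
Lp = Lw + 10 log₁₀(4/R) = 97.5 -15.04 = 82.5 dB.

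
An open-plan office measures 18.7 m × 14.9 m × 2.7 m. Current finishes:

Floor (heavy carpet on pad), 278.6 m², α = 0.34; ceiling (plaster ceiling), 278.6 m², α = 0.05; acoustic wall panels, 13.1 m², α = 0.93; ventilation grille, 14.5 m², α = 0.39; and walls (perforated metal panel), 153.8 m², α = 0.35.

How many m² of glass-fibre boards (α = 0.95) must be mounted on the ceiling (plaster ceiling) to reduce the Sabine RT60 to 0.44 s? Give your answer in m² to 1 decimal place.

Summing Sᵢαᵢ: 94.724 + 13.930 + 12.183 + 5.655 + 53.830 → A₁ = 180.322 sabins.
V = 752.301 m³. Target absorption A₂ = 0.161 × 752.301 / 0.44 = 275.274 sabins.
ΔA needed = 275.274 − 180.322 = 94.952 sabins.
Net gain per m²: Δα = 0.95 − 0.05 = 0.90.
Area = ΔA/Δα = 94.952/0.90 = 105.5 m².

105.5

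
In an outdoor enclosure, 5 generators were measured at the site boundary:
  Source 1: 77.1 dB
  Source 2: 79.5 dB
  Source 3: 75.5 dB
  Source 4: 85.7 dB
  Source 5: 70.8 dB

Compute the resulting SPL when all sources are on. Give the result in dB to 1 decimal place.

Sum in the linear (power) domain: Σ 10^(Lᵢ/10) = 10^(77.1/10) + 10^(79.5/10) + 10^(75.5/10) + 10^(85.7/10) + 10^(70.8/10) = 5.595e+08.
Back to dB: 10·log₁₀ Σ = 87.5 dB.

87.5 dB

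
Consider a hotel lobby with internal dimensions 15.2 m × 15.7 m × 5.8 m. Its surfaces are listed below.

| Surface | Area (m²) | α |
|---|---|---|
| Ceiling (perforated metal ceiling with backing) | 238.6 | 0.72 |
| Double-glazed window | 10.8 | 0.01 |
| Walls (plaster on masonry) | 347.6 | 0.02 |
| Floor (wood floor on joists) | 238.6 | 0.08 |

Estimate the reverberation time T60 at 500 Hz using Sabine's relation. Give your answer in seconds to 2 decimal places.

1.13 s

Total absorption A = 238.6·0.72 + 10.8·0.01 + 347.6·0.02 + 238.6·0.08
  = 171.792 + 0.108 + 6.952 + 19.088 = 197.940 m² sabins.
Room volume: 1384.112 m³.
Sabine: RT60 = 0.161 × 1384.112 / 197.940 = 1.13 s.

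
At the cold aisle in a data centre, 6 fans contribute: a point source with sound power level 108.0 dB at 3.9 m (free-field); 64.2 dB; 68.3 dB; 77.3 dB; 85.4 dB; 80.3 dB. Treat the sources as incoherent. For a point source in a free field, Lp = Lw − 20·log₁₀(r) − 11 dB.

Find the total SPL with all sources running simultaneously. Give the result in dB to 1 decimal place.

Source at 3.9 m: Lp = 108.0 − 20·log₁₀(3.9) − 11 = 85.2 dB.
Converting to relative power and adding: 10^(85.2/10) + 10^(64.2/10) + 10^(68.3/10) + 10^(77.3/10) + 10^(85.4/10) + 10^(80.3/10) = 8.481e+08.
Back to dB: 10·log₁₀ Σ = 89.3 dB.

89.3 dB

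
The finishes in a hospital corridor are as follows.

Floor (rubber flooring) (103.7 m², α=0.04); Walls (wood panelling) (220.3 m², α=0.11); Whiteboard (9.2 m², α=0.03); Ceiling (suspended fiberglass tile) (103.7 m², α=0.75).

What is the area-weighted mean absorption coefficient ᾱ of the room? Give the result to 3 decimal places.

S = Σ Sᵢ = 103.7 + 220.3 + 9.2 + 103.7 = 436.9 m².
A = 103.7×0.04 + 220.3×0.11 + 9.2×0.03 + 103.7×0.75 = 106.432 sabins.
ᾱ = 106.432 / 436.9 = 0.244.

0.244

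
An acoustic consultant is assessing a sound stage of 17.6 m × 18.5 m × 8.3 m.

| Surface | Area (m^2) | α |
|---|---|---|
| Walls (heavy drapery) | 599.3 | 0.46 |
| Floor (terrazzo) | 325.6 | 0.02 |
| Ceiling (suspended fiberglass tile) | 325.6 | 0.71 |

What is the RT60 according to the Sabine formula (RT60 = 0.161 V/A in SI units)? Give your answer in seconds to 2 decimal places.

Equivalent absorption area: A = 599.3·0.46 + 325.6·0.02 + 325.6·0.71 = 513.366 m^2.
Room volume: 2702.48 m³.
T = 0.161 V/A = 0.161·2702.48/513.366 = 0.85 s.

0.85 seconds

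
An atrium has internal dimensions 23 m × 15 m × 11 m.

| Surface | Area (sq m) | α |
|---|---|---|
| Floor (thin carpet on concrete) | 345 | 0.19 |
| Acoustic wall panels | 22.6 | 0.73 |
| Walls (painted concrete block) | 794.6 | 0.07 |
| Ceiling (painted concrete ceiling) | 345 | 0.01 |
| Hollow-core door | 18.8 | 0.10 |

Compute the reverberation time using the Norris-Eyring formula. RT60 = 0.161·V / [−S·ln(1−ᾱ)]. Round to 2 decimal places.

Total surface area S = 345 + 22.6 + 794.6 + 345 + 18.8 = 1526.0 sq m.
Absorption A = 345·0.19 + 22.6·0.73 + 794.6·0.07 + 345·0.01 + 18.8·0.10 = 143.000 sabins.
Mean coefficient ᾱ = A/S = 0.0937.
Eyring denominator: −S ln(1−ᾱ) = 150.135.
V = 23 × 15 × 11 = 3795 m³.
T = 0.161·V/[−S·ln(1−ᾱ)] = 0.161·3795/150.135 = 4.07 s.

4.07 sec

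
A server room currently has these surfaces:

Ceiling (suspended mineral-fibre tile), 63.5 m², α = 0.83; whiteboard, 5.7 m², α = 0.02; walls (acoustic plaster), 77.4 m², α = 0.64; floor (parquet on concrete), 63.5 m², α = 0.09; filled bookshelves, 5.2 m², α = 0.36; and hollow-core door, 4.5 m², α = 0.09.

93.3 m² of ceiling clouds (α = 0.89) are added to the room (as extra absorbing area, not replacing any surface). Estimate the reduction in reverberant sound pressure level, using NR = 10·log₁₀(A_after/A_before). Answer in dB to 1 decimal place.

2.4 dB

Equivalent absorption area: A_before = 63.5×0.83 + 5.7×0.02 + 77.4×0.64 + 63.5×0.09 + 5.2×0.36 + 4.5×0.09 = 110.347 m².
Treatment contributes 93.3·0.89 = 83.037 sabins.
A_after = 110.347 + 83.037 = 193.384 sabins.
Reduction = 10 log₁₀(A_after/A_before) = 10 log₁₀(1.7525) = 2.4 dB.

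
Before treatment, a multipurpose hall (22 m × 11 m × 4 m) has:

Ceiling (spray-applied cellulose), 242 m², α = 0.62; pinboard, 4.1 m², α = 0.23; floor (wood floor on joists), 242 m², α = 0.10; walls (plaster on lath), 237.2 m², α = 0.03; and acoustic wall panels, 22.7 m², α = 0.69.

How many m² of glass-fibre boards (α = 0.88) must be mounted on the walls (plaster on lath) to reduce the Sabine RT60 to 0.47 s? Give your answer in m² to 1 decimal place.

157.2

Equivalent absorption area: A₁ = 242·0.62 + 4.1·0.23 + 242·0.10 + 237.2·0.03 + 22.7·0.69 = 197.962 m².
V = 968 m³. Target absorption A₂ = 0.161 × 968 / 0.47 = 331.591 sabins.
Absorption to add: 331.591 − 197.962 = 133.629 sabins.
Net gain per m²: Δα = 0.88 − 0.03 = 0.85.
Panel area = 133.629 / 0.85 = 157.2 m².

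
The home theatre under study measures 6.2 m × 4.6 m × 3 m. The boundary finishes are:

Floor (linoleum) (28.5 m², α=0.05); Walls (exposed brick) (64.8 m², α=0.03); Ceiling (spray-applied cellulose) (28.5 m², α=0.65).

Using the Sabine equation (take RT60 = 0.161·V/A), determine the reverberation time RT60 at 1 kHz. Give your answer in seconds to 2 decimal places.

Summing Sᵢαᵢ: 1.425 + 1.944 + 18.525 → A = 21.894 sabins.
V = 6.2·4.6·3 = 85.56 m³.
Sabine: RT60 = 0.161 × 85.56 / 21.894 = 0.63 s.

0.63 s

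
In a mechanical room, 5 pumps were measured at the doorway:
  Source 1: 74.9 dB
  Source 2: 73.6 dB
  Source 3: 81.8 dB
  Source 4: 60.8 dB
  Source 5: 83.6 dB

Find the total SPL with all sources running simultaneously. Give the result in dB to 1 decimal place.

86.4 dB

Σ 10^(Lᵢ/10) = 4.355e+08.
L_total = 10·log₁₀(4.355e+08) = 86.4 dB.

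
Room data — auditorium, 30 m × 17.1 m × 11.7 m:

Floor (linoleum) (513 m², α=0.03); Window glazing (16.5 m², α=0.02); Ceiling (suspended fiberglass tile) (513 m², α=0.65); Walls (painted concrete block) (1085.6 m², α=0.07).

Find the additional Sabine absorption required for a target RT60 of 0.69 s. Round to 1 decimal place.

975.3 sabins

Summing Sᵢαᵢ: 15.390 + 0.330 + 333.450 + 75.992 → A₁ = 425.162 sabins.
Target A₂ = 0.161·6002.1/0.69 = 1400.490 sabins (V = 6002.1 m³).
Additional absorption ΔA = 1400.490 − 425.162 = 975.3 sabins.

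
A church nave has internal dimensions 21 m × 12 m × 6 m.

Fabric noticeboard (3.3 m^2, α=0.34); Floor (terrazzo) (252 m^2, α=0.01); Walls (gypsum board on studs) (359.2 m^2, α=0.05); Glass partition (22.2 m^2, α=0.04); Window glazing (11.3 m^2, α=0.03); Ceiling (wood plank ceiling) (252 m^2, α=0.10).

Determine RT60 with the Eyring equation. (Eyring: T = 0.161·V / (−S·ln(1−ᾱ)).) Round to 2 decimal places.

4.93 s

Total surface area S = 3.3 + 252 + 359.2 + 22.2 + 11.3 + 252 = 900.0 m^2.
Σ(Sᵢαᵢ) = 3.3×0.34 + 252×0.01 + 359.2×0.05 + 22.2×0.04 + 11.3×0.03 + 252×0.10 = 48.029.
Mean coefficient ᾱ = A/S = 0.0534.
Eyring denominator: −S ln(1−ᾱ) = 49.391.
V = 21 × 12 × 6 = 1512 m³.
RT60 = 0.161 × 1512 / 49.391 = 4.93 s.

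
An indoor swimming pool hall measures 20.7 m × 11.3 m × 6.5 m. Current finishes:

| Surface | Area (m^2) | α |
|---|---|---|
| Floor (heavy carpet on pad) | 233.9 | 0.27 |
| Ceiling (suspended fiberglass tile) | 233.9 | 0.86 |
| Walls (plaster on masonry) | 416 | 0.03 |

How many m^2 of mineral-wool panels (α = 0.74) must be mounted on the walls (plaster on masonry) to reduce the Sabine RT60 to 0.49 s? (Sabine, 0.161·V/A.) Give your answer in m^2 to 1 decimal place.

Total absorption A₁ = 233.9·0.27 + 233.9·0.86 + 416·0.03
  = 63.153 + 201.154 + 12.480 = 276.787 m^2 sabins.
Required A₂ = 0.161·1520.415/0.49 = 499.565 sabins.
Absorption to add: 499.565 − 276.787 = 222.778 sabins.
Each m^2 of panel replacing the walls (plaster on masonry) adds (0.74 − 0.03) = 0.71 sabins.
Area = ΔA/Δα = 222.778/0.71 = 313.8 m^2.

313.8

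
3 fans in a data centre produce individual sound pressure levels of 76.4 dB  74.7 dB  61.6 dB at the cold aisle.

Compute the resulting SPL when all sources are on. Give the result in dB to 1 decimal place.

78.7 dB

Converting to relative power and adding: 10^(76.4/10) + 10^(74.7/10) + 10^(61.6/10) = 7.461e+07.
Back to dB: 10·log₁₀ Σ = 78.7 dB.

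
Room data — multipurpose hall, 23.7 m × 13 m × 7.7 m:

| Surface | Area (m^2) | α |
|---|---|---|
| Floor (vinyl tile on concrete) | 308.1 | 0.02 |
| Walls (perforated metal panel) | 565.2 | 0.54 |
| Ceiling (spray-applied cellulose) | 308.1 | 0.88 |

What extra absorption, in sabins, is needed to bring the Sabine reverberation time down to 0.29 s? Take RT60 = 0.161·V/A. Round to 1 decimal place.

Equivalent absorption area: A₁ = 308.1·0.02 + 565.2·0.54 + 308.1·0.88 = 582.498 m^2.
For T = 0.29 s, need A₂ = 0.161·V/T = 0.161·2372.37/0.29 = 1317.074 sabins.
Additional absorption ΔA = 1317.074 − 582.498 = 734.6 sabins.

734.6 sabins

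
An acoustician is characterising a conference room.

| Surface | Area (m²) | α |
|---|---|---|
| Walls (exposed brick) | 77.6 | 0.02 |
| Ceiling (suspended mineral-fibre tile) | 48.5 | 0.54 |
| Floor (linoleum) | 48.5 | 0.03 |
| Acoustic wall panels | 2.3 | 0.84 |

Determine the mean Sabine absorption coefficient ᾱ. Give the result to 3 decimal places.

0.176

Total surface area S = 176.9 m².
Weighted sum Σ Sα = 31.129.
ᾱ = 31.129 / 176.9 = 0.176.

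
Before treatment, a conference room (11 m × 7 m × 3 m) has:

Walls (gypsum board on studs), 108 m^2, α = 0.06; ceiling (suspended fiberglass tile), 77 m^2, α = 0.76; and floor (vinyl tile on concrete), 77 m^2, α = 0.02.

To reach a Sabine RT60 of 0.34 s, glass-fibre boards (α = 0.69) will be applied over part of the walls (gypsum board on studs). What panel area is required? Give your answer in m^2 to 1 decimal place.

Summing Sᵢαᵢ: 6.480 + 58.520 + 1.540 → A₁ = 66.540 sabins.
Required A₂ = 0.161·231/0.34 = 109.385 sabins.
ΔA needed = 109.385 − 66.540 = 42.845 sabins.
Each m^2 of panel replacing the walls (gypsum board on studs) adds (0.69 − 0.06) = 0.63 sabins.
Panel area = 42.845 / 0.63 = 68.0 m^2.

68.0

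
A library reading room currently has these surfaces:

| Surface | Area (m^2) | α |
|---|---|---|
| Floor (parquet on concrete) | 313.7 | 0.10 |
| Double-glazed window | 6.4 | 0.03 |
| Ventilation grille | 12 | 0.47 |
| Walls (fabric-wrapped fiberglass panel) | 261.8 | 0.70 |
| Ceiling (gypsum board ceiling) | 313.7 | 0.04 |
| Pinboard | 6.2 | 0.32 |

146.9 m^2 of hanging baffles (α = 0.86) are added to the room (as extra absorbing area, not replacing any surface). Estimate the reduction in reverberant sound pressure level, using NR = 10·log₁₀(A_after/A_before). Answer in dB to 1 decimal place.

1.9 dB

A_before = Σ Sᵢαᵢ = 313.7·0.10 + 6.4·0.03 + 12·0.47 + 261.8·0.70 + 313.7·0.04 + 6.2·0.32 = 234.994 sabins.
Added absorption = 146.9 × 0.86 = 126.334 sabins.
A_after = 234.994 + 126.334 = 361.328 sabins.
NR = 10·log₁₀(361.328/234.994) = 1.9 dB.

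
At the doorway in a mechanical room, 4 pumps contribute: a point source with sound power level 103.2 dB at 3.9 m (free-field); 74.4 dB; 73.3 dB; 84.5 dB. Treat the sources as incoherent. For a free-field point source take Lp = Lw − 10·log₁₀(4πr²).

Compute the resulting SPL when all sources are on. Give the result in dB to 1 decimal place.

86.4 dB

Source at 3.9 m: Lp = 103.2 − 10·log₁₀(4π·3.9²) = 103.2 − 10·log₁₀(191.134) = 80.4 dB.
Converting to relative power and adding: 10^(80.4/10) + 10^(74.4/10) + 10^(73.3/10) + 10^(84.5/10) = 4.404e+08.
L_total = 10·log₁₀(4.404e+08) = 86.4 dB.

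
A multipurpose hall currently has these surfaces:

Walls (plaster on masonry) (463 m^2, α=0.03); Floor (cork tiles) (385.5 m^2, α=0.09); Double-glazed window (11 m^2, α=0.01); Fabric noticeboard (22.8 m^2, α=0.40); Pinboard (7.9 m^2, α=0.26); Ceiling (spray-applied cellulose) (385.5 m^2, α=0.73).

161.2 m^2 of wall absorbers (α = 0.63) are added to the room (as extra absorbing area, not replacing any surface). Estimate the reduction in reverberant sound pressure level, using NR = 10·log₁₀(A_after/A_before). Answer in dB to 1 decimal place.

A_before = Σ Sᵢαᵢ = 463·0.03 + 385.5·0.09 + 11·0.01 + 22.8·0.40 + 7.9·0.26 + 385.5·0.73 = 341.284 sabins.
Added absorption = 161.2 × 0.63 = 101.556 sabins.
A_after = 341.284 + 101.556 = 442.840 sabins.
Reduction = 10 log₁₀(A_after/A_before) = 10 log₁₀(1.2976) = 1.1 dB.

1.1 dB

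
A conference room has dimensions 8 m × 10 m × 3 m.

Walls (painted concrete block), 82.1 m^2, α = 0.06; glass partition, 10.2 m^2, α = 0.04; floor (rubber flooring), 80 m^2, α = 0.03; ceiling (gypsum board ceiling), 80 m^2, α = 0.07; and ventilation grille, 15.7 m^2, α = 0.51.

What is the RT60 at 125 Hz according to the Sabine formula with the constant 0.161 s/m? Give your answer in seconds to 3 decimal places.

1.811 s

Equivalent absorption area: A = 82.1*0.06 + 10.2*0.04 + 80*0.03 + 80*0.07 + 15.7*0.51 = 21.341 m^2.
Volume V = 8 × 10 × 3 = 240 m³.
T = 0.161 V/A = 0.161·240/21.341 = 1.811 s.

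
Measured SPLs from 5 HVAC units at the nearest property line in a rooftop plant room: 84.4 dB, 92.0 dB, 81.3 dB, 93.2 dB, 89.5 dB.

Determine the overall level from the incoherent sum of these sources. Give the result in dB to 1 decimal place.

Converting to relative power and adding: 10^(84.4/10) + 10^(92.0/10) + 10^(81.3/10) + 10^(93.2/10) + 10^(89.5/10) = 4.976e+09.
Back to dB: 10·log₁₀ Σ = 97.0 dB.

97.0 dB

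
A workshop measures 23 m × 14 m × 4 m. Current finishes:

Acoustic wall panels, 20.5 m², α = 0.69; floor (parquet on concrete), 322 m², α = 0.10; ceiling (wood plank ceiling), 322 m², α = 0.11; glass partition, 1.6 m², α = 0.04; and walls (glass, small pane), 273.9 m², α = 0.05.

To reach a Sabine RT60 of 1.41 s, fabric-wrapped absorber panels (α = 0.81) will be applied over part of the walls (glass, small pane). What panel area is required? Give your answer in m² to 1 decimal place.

A₁ = Σ Sᵢαᵢ = 20.5×0.69 + 322×0.10 + 322×0.11 + 1.6×0.04 + 273.9×0.05 = 95.524 sabins.
V = 1288 m³. Target absorption A₂ = 0.161 × 1288 / 1.41 = 147.070 sabins.
Absorption to add: 147.070 − 95.524 = 51.546 sabins.
Net gain per m²: Δα = 0.81 − 0.05 = 0.76.
Panel area = 51.546 / 0.76 = 67.8 m².

67.8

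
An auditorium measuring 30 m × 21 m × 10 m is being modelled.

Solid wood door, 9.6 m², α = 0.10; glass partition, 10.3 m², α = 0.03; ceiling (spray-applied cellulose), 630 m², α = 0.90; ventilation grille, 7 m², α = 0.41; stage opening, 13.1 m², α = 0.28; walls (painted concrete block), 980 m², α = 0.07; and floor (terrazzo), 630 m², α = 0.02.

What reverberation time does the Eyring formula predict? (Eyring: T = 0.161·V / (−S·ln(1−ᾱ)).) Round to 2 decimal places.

1.31 seconds

S = Σ Sᵢ = 2280.0 m².
Absorption A = 9.6×0.10 + 10.3×0.03 + 630×0.90 + 7×0.41 + 13.1×0.28 + 980×0.07 + 630×0.02 = 656.007 sabins.
Mean coefficient ᾱ = A/S = 0.2877.
−S·ln(1−ᾱ) = −2280.0 × ln(1 − 0.2877) = 773.504.
V = 30 × 21 × 10 = 6300 m³.
RT60 = 0.161 × 6300 / 773.504 = 1.31 s.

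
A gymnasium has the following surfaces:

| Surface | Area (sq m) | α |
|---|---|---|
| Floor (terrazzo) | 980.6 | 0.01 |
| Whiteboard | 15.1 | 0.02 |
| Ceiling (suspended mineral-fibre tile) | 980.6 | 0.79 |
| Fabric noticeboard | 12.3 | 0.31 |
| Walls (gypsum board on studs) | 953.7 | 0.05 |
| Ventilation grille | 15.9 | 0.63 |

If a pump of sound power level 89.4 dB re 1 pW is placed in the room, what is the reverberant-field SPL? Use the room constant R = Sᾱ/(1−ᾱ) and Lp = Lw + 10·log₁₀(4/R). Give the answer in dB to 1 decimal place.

64.7 dB

Σ(Sᵢαᵢ) = 980.6×0.01 + 15.1×0.02 + 980.6×0.79 + 12.3×0.31 + 953.7×0.05 + 15.9×0.63 = 846.297; total area S = 2958.2 sq m.
ᾱ = 846.297/2958.2 = 0.2861; R = Sᾱ/(1−ᾱ) = 846.297/(1−0.2861) = 1185.456 sq m.
Lp = 89.4 + 10·log₁₀(4/1185.456) = 89.4 + (-24.72) = 64.7 dB.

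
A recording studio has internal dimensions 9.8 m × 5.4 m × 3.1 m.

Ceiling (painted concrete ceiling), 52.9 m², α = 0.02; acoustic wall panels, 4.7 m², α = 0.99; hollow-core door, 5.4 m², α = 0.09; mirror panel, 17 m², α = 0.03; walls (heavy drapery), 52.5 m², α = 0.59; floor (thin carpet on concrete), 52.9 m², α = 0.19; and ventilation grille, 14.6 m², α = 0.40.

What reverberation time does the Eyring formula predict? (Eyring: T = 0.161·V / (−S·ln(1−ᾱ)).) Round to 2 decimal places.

S = Σ Sᵢ = 200.0 m².
Σ(Sᵢαᵢ) = 52.9×0.02 + 4.7×0.99 + 5.4×0.09 + 17×0.03 + 52.5×0.59 + 52.9×0.19 + 14.6×0.40 = 53.573.
Mean coefficient ᾱ = A/S = 0.2679.
−S·ln(1−ᾱ) = −200.0 × ln(1 − 0.2679) = 62.368.
V = 9.8 × 5.4 × 3.1 = 164.052 m³.
RT60 = 0.161 × 164.052 / 62.368 = 0.42 s.

0.42 s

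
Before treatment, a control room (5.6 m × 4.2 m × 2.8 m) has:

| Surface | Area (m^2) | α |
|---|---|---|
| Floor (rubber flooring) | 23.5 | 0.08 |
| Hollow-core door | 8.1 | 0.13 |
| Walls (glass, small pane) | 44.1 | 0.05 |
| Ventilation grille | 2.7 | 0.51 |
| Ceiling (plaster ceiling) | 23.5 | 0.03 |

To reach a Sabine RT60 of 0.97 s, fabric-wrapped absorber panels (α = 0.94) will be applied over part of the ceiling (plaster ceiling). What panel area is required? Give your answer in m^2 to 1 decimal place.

Summing Sᵢαᵢ: 1.880 + 1.053 + 2.205 + 1.377 + 0.705 → A₁ = 7.220 sabins.
Required A₂ = 0.161·65.856/0.97 = 10.931 sabins.
ΔA needed = 10.931 − 7.220 = 3.711 sabins.
Net gain per m^2: Δα = 0.94 − 0.03 = 0.91.
Panel area = 3.711 / 0.91 = 4.1 m^2.

4.1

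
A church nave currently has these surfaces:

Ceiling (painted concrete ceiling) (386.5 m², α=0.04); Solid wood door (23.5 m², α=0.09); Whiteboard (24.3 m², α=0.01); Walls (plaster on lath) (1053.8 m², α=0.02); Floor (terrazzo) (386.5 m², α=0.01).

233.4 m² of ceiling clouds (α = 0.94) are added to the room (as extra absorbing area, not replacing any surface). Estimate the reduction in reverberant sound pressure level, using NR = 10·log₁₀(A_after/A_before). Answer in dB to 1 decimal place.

7.9 dB

A_before = Σ Sᵢαᵢ = 386.5·0.04 + 23.5·0.09 + 24.3·0.01 + 1053.8·0.02 + 386.5·0.01 = 42.759 sabins.
Treatment contributes 233.4·0.94 = 219.396 sabins.
New total A_after = 262.155 sabins.
Reduction = 10 log₁₀(A_after/A_before) = 10 log₁₀(6.1310) = 7.9 dB.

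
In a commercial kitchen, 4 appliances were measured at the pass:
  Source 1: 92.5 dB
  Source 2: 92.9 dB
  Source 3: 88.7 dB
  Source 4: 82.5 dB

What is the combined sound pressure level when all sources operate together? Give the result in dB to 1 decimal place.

Σ 10^(Lᵢ/10) = 4.647e+09.
Back to dB: 10·log₁₀ Σ = 96.7 dB.

96.7 dB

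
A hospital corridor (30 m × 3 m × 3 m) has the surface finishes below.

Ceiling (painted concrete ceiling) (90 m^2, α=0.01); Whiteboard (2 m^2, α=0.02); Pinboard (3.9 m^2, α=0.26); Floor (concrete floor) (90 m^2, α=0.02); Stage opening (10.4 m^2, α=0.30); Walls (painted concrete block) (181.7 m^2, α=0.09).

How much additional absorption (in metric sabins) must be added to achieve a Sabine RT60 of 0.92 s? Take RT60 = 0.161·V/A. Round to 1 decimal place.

24.0 sabins

A₁ = Σ Sᵢαᵢ = 90*0.01 + 2*0.02 + 3.9*0.26 + 90*0.02 + 10.4*0.30 + 181.7*0.09 = 23.227 sabins.
For T = 0.92 s, need A₂ = 0.161·V/T = 0.161·270/0.92 = 47.250 sabins.
ΔA = A₂ − A₁ = 47.250 − 23.227 = 24.0 sabins.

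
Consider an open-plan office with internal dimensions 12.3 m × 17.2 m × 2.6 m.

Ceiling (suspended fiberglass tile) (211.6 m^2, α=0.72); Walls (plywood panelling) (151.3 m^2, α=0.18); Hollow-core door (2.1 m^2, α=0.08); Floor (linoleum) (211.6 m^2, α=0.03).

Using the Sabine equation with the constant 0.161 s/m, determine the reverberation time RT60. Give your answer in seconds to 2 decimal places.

A = Σ Sᵢαᵢ = 211.6*0.72 + 151.3*0.18 + 2.1*0.08 + 211.6*0.03 = 186.102 sabins.
Room volume: 550.056 m³.
T = 0.161 V/A = 0.161·550.056/186.102 = 0.48 s.

0.48 seconds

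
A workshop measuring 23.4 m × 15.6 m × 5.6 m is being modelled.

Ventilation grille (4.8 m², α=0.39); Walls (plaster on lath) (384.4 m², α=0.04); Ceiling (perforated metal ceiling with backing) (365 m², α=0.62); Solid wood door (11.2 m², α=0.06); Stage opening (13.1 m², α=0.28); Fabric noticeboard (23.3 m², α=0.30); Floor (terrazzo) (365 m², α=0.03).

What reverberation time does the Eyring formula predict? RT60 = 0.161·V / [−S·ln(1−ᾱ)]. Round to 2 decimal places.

Total surface area S = 4.8 + 384.4 + 365 + 11.2 + 13.1 + 23.3 + 365 = 1166.8 m².
Absorption A = 4.8·0.39 + 384.4·0.04 + 365·0.62 + 11.2·0.06 + 13.1·0.28 + 23.3·0.30 + 365·0.03 = 265.828 sabins.
ᾱ = 265.828 / 1166.8 = 0.2278.
−S·ln(1−ᾱ) = −1166.8 × ln(1 − 0.2278) = 301.631.
V = 23.4 × 15.6 × 5.6 = 2044.224 m³.
T = 0.161·V/[−S·ln(1−ᾱ)] = 0.161·2044.224/301.631 = 1.09 s.

1.09 seconds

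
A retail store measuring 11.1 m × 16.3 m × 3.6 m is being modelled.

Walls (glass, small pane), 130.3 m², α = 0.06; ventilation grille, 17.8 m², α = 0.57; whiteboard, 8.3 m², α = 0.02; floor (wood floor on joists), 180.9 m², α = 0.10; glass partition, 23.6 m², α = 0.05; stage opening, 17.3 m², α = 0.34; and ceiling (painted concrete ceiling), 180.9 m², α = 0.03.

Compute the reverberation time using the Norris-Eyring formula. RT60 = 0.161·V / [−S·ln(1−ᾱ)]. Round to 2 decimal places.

Total surface area S = 130.3 + 17.8 + 8.3 + 180.9 + 23.6 + 17.3 + 180.9 = 559.1 m².
Σ(Sᵢαᵢ) = 130.3×0.06 + 17.8×0.57 + 8.3×0.02 + 180.9×0.10 + 23.6×0.05 + 17.3×0.34 + 180.9×0.03 = 48.709.
ᾱ = 48.709 / 559.1 = 0.0871.
−S·ln(1−ᾱ) = −559.1 × ln(1 − 0.0871) = 50.950.
V = 11.1 × 16.3 × 3.6 = 651.348 m³.
T = 0.161·V/[−S·ln(1−ᾱ)] = 0.161·651.348/50.950 = 2.06 s.

2.06 seconds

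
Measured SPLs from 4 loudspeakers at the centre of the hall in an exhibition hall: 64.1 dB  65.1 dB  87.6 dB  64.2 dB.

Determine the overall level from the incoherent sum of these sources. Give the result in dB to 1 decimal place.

Sum in the linear (power) domain: Σ 10^(Lᵢ/10) = 10^(64.1/10) + 10^(65.1/10) + 10^(87.6/10) + 10^(64.2/10) = 5.839e+08.
Combined level = 10 log₁₀(5.839e+08) = 87.7 dB.

87.7 dB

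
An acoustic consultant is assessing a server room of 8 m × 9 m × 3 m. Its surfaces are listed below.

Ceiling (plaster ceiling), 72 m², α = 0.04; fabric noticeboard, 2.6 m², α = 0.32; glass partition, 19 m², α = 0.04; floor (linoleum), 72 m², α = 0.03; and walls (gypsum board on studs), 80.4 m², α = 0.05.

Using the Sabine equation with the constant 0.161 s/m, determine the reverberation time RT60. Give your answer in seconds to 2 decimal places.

3.26 s

Total absorption A = 72*0.04 + 2.6*0.32 + 19*0.04 + 72*0.03 + 80.4*0.05
  = 2.880 + 0.832 + 0.760 + 2.160 + 4.020 = 10.652 m² sabins.
V = 8·9·3 = 216 m³.
RT60 = 0.161 · V / A = 0.161 × 216 / 10.652 = 3.26 s.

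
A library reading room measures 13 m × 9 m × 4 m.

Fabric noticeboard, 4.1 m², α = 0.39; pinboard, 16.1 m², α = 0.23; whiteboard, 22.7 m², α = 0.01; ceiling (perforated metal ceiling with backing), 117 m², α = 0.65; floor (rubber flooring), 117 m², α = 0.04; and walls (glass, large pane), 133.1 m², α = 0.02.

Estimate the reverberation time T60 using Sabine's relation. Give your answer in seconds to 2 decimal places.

0.85 sec

Summing Sᵢαᵢ: 1.599 + 3.703 + 0.227 + 76.050 + 4.680 + 2.662 → A = 88.921 sabins.
V = 13·9·4 = 468 m³.
Sabine: RT60 = 0.161 × 468 / 88.921 = 0.85 s.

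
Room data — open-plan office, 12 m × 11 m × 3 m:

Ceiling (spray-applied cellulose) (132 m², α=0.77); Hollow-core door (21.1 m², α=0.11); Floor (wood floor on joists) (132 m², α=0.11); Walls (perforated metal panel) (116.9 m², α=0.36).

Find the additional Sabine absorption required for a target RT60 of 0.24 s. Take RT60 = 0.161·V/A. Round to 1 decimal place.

A₁ = Σ Sᵢαᵢ = 132·0.77 + 21.1·0.11 + 132·0.11 + 116.9·0.36 = 160.565 sabins.
For T = 0.24 s, need A₂ = 0.161·V/T = 0.161·396/0.24 = 265.650 sabins.
ΔA = A₂ − A₁ = 265.650 − 160.565 = 105.1 sabins.

105.1 sabins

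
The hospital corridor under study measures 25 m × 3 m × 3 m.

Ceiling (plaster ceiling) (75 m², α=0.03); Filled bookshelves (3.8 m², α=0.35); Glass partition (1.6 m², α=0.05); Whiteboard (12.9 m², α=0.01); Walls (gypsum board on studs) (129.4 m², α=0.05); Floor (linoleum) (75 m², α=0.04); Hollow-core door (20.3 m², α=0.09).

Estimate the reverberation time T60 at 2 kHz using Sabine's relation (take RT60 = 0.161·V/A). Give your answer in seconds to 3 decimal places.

2.401 s

A = Σ Sᵢαᵢ = 75×0.03 + 3.8×0.35 + 1.6×0.05 + 12.9×0.01 + 129.4×0.05 + 75×0.04 + 20.3×0.09 = 15.086 sabins.
Room volume: 225 m³.
RT60 = 0.161 · V / A = 0.161 × 225 / 15.086 = 2.401 s.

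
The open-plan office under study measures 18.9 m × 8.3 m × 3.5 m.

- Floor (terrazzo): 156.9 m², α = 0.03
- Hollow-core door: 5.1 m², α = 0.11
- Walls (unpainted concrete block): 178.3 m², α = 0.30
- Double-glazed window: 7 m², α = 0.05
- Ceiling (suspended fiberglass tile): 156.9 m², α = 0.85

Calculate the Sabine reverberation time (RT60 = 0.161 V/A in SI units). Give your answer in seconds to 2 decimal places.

Summing Sᵢαᵢ: 4.707 + 0.561 + 53.490 + 0.350 + 133.365 → A = 192.473 sabins.
V = 18.9·8.3·3.5 = 549.045 m³.
RT60 = 0.161 · V / A = 0.161 × 549.045 / 192.473 = 0.46 s.

0.46 sec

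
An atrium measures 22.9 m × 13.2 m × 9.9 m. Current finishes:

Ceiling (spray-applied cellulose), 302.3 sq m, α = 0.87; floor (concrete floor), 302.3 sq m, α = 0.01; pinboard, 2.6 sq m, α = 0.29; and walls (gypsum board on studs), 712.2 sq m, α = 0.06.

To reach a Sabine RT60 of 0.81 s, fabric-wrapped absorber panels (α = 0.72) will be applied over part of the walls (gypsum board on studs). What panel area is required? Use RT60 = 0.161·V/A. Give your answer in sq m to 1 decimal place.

Summing Sᵢαᵢ: 263.001 + 3.023 + 0.754 + 42.732 → A₁ = 309.510 sabins.
V = 2992.572 m³. Target absorption A₂ = 0.161 × 2992.572 / 0.81 = 594.820 sabins.
ΔA needed = 594.820 − 309.510 = 285.310 sabins.
Net gain per sq m: Δα = 0.72 − 0.06 = 0.66.
Area = ΔA/Δα = 285.310/0.66 = 432.3 sq m.

432.3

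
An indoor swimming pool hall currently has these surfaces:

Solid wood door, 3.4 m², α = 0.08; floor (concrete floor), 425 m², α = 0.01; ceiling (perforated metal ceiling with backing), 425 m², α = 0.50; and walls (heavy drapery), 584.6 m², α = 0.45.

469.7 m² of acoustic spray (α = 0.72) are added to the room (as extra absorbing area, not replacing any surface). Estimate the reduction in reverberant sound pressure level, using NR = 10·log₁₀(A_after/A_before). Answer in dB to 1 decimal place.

Summing Sᵢαᵢ: 0.272 + 4.250 + 212.500 + 263.070 → A_before = 480.092 sabins.
Added absorption = 469.7 × 0.72 = 338.184 sabins.
New total A_after = 818.276 sabins.
NR = 10·log₁₀(818.276/480.092) = 2.3 dB.

2.3 dB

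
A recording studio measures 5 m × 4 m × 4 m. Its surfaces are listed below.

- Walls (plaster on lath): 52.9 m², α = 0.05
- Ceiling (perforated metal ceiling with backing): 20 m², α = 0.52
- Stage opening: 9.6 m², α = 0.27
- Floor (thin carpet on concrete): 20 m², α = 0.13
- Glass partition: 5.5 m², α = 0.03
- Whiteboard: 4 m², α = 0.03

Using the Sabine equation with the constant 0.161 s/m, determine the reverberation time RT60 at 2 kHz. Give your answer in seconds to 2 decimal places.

0.70 seconds

Summing Sᵢαᵢ: 2.645 + 10.400 + 2.592 + 2.600 + 0.165 + 0.120 → A = 18.522 sabins.
Room volume: 80 m³.
RT60 = 0.161 · V / A = 0.161 × 80 / 18.522 = 0.70 s.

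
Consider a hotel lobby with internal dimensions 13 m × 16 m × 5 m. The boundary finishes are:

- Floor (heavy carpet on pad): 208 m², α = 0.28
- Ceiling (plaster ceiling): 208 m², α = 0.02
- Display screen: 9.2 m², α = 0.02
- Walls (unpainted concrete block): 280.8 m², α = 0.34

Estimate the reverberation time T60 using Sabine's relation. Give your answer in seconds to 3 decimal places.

A = Σ Sᵢαᵢ = 208×0.28 + 208×0.02 + 9.2×0.02 + 280.8×0.34 = 158.056 sabins.
Volume V = 13 × 16 × 5 = 1040 m³.
RT60 = 0.161 · V / A = 0.161 × 1040 / 158.056 = 1.059 s.

1.059 s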